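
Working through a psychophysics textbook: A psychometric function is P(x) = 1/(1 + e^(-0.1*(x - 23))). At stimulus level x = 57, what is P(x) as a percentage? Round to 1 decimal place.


P(x) = 1/(1 + e^(-0.1*(57 - 23)))
Exponent = -0.1 * 34 = -3.4
e^(-3.4) = 0.033373
P = 1/(1 + 0.033373) = 0.967705
Percentage = 96.8


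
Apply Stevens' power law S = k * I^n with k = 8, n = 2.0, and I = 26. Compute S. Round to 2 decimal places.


S = 8 * 26^2.0
26^2.0 = 676.0
S = 8 * 676.0
= 5408.00


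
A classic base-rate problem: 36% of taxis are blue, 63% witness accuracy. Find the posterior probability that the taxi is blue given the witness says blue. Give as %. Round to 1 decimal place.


P(blue | says blue) = P(says blue | blue)*P(blue) / [P(says blue | blue)*P(blue) + P(says blue | not blue)*P(not blue)]
Numerator = 0.63 * 0.36 = 0.2268
False identification = 0.37 * 0.64 = 0.2368
P = 0.2268 / (0.2268 + 0.2368)
= 0.2268 / 0.4636
As percentage = 48.9


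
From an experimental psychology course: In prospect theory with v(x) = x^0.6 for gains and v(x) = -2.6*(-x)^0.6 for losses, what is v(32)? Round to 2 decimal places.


Since x = 32 >= 0, use v(x) = x^0.6
32^0.6 = 8.0
v(32) = 8.00


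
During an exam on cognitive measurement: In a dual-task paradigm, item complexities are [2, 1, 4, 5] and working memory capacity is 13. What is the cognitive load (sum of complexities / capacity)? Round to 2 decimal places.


Total complexity = 2 + 1 + 4 + 5 = 12
Load = total / capacity = 12 / 13
= 0.92


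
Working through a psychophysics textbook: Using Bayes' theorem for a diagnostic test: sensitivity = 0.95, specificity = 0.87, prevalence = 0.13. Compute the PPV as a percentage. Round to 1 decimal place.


PPV = (sens * prev) / (sens * prev + (1-spec) * (1-prev))
Numerator = 0.95 * 0.13 = 0.1235
P(positive and no disease) = (1 - spec) * (1 - prev) = (1 - 0.87) * (1 - 0.13) = 0.1131
Denominator = 0.1235 + 0.1131 = 0.2366
PPV = 0.1235 / 0.2366 = 0.521978
As percentage = 52.2


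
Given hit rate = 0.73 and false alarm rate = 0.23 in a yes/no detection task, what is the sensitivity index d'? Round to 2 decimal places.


d' = z(HR) - z(FAR)
z(0.73) = 0.6128
z(0.23) = -0.7388
d' = 0.6128 - -0.7388
= 1.35


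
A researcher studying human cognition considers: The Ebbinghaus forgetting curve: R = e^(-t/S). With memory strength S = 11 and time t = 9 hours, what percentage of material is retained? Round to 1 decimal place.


R = e^(-t/S)
-t/S = -9/11 = -0.818182
R = e^(-0.818182) = 0.441233
Percentage = 0.441233 * 100
= 44.1


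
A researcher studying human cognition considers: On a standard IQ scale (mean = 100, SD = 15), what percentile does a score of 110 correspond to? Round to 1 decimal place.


z = (IQ - mean) / SD
z = (110 - 100) / 15 = 0.6667
Percentile = Phi(0.6667) * 100
Phi(0.6667) = 0.747518
= 74.8


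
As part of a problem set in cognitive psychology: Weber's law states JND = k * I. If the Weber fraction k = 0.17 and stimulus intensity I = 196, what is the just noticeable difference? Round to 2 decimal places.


JND = k * I
JND = 0.17 * 196
= 33.32


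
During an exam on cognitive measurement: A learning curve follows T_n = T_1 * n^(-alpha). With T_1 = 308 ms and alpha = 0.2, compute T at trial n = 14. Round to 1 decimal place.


T_n = 308 * 14^(-0.2)
14^(-0.2) = 0.589895
T_n = 308 * 0.589895
= 181.7 ms


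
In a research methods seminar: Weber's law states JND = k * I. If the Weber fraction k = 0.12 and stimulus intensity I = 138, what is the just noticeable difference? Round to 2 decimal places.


JND = k * I
JND = 0.12 * 138
= 16.56


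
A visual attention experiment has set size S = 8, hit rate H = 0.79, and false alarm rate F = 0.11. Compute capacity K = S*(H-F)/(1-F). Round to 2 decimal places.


K = S * (H - F) / (1 - F)
H - F = 0.68
1 - F = 0.89
K = 8 * 0.68 / 0.89
= 6.11


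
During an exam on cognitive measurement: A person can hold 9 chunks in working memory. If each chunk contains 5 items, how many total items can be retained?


Total items = chunks * items_per_chunk
= 9 * 5
= 45


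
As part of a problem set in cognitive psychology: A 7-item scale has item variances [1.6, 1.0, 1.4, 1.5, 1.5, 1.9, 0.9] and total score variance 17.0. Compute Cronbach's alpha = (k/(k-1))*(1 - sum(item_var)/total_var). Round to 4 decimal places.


alpha = (k/(k-1)) * (1 - sum(s_i^2)/s_total^2)
sum(item variances) = 9.8
k/(k-1) = 7/6 = 1.166667
1 - 9.8/17.0 = 1 - 0.576471 = 0.423529
alpha = 1.166667 * 0.423529
= 0.4941


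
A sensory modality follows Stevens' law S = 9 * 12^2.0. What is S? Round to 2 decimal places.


S = 9 * 12^2.0
12^2.0 = 144.0
S = 9 * 144.0
= 1296.00


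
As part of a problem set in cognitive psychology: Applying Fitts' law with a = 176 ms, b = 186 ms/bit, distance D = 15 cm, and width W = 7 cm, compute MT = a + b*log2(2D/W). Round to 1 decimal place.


MT = 176 + 186 * log2(2*15/7)
2D/W = 4.285714
log2(4.285714) = 2.0995
MT = 176 + 186 * 2.0995
= 566.5 ms


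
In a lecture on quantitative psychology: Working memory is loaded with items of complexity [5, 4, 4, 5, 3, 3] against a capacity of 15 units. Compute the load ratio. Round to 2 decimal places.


Total complexity = 5 + 4 + 4 + 5 + 3 + 3 = 24
Load = total / capacity = 24 / 15
= 1.60


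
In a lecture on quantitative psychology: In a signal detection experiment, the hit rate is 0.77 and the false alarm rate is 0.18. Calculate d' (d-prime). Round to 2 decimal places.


d' = z(HR) - z(FAR)
z(0.77) = 0.7388
z(0.18) = -0.9154
d' = 0.7388 - -0.9154
= 1.65


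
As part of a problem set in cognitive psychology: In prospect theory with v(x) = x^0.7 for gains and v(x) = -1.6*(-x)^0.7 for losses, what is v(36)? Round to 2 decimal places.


Since x = 36 >= 0, use v(x) = x^0.7
36^0.7 = 12.286
v(36) = 12.29


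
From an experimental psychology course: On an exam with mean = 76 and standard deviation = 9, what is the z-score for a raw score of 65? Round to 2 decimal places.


z = (X - mu) / sigma
= (65 - 76) / 9
= -11 / 9
= -1.22


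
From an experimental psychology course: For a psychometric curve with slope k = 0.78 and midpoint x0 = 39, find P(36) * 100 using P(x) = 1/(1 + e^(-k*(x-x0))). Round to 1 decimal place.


P(x) = 1/(1 + e^(-0.78*(36 - 39)))
Exponent = -0.78 * -3 = 2.34
e^(2.34) = 10.381237
P = 1/(1 + 10.381237) = 0.087864
Percentage = 8.8


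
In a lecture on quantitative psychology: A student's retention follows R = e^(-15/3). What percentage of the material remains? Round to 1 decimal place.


R = e^(-t/S)
-t/S = -15/3 = -5.0
R = e^(-5.0) = 0.006738
Percentage = 0.006738 * 100
= 0.7


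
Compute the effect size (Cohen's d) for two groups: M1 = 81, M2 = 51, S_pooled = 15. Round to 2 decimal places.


Cohen's d = (M1 - M2) / S_pooled
= (81 - 51) / 15
= 30 / 15
= 2.00


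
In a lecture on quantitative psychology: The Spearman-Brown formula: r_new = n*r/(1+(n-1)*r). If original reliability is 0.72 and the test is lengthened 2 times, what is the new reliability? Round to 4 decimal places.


r_new = n*r / (1 + (n-1)*r)
Numerator = 2 * 0.72 = 1.44
Denominator = 1 + 1 * 0.72 = 1.72
r_new = 1.44 / 1.72
= 0.8372


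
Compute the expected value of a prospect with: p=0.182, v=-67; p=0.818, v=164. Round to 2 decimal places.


EU = sum(p_i * v_i)
0.182 * -67 = -12.194
0.818 * 164 = 134.152
EU = -12.194 + 134.152
= 121.96


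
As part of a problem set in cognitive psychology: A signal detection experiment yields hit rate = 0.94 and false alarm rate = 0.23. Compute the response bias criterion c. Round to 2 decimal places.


c = -0.5 * (z(HR) + z(FAR))
z(0.94) = 1.5548
z(0.23) = -0.7388
c = -0.5 * (1.5548 + -0.7388)
= -0.5 * 0.816
= -0.41


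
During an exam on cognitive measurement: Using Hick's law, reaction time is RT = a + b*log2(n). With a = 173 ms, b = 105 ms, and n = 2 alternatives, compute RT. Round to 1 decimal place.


RT = 173 + 105 * log2(2)
log2(2) = 1.0
RT = 173 + 105 * 1.0
= 173 + 105.0
= 278.0 ms


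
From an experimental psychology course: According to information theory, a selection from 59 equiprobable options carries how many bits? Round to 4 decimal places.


H = log2(n)
H = log2(59)
= 5.8826


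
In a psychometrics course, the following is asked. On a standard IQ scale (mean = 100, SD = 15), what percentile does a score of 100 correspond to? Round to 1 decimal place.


z = (IQ - mean) / SD
z = (100 - 100) / 15 = 0.0
Percentile = Phi(0.0) * 100
Phi(0.0) = 0.5
= 50.0


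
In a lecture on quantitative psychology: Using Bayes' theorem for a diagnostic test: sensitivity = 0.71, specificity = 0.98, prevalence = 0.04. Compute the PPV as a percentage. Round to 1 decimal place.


PPV = (sens * prev) / (sens * prev + (1-spec) * (1-prev))
Numerator = 0.71 * 0.04 = 0.0284
P(positive and no disease) = (1 - spec) * (1 - prev) = (1 - 0.98) * (1 - 0.04) = 0.0192
Denominator = 0.0284 + 0.0192 = 0.0476
PPV = 0.0284 / 0.0476 = 0.596639
As percentage = 59.7


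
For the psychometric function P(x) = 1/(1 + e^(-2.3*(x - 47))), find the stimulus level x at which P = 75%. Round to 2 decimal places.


At P = 0.75: 0.75 = 1/(1 + e^(-k*(x-x0)))
Solving: e^(-k*(x-x0)) = 1/3
x = x0 + ln(3)/k
ln(3) = 1.0986
x = 47 + 1.0986/2.3
= 47 + 0.4777
= 47.48


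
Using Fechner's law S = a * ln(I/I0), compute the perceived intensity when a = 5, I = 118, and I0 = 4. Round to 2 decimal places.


S = 5 * ln(118/4)
I/I0 = 29.5
ln(29.5) = 3.3844
S = 5 * 3.3844
= 16.92


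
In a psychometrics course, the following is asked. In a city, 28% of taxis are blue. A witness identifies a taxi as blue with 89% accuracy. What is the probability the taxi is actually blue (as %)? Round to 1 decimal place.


P(blue | says blue) = P(says blue | blue)*P(blue) / [P(says blue | blue)*P(blue) + P(says blue | not blue)*P(not blue)]
Numerator = 0.89 * 0.28 = 0.2492
False identification = 0.11 * 0.72 = 0.0792
P = 0.2492 / (0.2492 + 0.0792)
= 0.2492 / 0.3284
As percentage = 75.9


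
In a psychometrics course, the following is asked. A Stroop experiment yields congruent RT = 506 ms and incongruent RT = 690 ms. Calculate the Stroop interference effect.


Stroop effect = RT(incongruent) - RT(congruent)
= 690 - 506
= 184 ms


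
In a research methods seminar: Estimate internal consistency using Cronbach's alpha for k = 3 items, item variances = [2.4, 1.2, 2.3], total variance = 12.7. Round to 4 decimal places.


alpha = (k/(k-1)) * (1 - sum(s_i^2)/s_total^2)
sum(item variances) = 5.9
k/(k-1) = 3/2 = 1.5
1 - 5.9/12.7 = 1 - 0.464567 = 0.535433
alpha = 1.5 * 0.535433
= 0.8031


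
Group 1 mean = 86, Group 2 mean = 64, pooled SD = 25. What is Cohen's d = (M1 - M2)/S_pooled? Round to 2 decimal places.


Cohen's d = (M1 - M2) / S_pooled
= (86 - 64) / 25
= 22 / 25
= 0.88


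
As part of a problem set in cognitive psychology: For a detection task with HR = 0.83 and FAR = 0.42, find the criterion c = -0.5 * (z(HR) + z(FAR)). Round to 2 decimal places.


c = -0.5 * (z(HR) + z(FAR))
z(0.83) = 0.9542
z(0.42) = -0.2019
c = -0.5 * (0.9542 + -0.2019)
= -0.5 * 0.7523
= -0.38


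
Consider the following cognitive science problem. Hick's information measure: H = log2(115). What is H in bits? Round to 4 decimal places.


H = log2(n)
H = log2(115)
= 6.8455


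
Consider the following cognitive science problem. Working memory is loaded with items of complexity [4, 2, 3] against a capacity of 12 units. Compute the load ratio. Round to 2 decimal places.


Total complexity = 4 + 2 + 3 = 9
Load = total / capacity = 9 / 12
= 0.75


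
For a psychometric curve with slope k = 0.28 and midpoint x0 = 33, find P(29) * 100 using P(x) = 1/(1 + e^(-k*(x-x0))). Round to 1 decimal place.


P(x) = 1/(1 + e^(-0.28*(29 - 33)))
Exponent = -0.28 * -4 = 1.12
e^(1.12) = 3.064854
P = 1/(1 + 3.064854) = 0.246011
Percentage = 24.6


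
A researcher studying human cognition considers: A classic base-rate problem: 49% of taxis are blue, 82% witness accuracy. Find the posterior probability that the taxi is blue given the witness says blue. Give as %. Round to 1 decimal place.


P(blue | says blue) = P(says blue | blue)*P(blue) / [P(says blue | blue)*P(blue) + P(says blue | not blue)*P(not blue)]
Numerator = 0.82 * 0.49 = 0.4018
False identification = 0.18 * 0.51 = 0.0918
P = 0.4018 / (0.4018 + 0.0918)
= 0.4018 / 0.4936
As percentage = 81.4


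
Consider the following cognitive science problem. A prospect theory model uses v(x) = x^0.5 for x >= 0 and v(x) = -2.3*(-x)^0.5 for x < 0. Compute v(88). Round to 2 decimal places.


Since x = 88 >= 0, use v(x) = x^0.5
88^0.5 = 9.3808
v(88) = 9.38


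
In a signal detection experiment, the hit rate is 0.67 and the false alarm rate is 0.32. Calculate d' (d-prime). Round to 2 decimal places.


d' = z(HR) - z(FAR)
z(0.67) = 0.4399
z(0.32) = -0.4677
d' = 0.4399 - -0.4677
= 0.91


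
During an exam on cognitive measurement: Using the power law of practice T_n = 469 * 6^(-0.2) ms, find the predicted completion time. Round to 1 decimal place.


T_n = 469 * 6^(-0.2)
6^(-0.2) = 0.698827
T_n = 469 * 0.698827
= 327.7 ms


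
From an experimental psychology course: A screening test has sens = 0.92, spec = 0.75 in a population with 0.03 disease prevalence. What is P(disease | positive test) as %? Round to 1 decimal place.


PPV = (sens * prev) / (sens * prev + (1-spec) * (1-prev))
Numerator = 0.92 * 0.03 = 0.0276
P(positive and no disease) = (1 - spec) * (1 - prev) = (1 - 0.75) * (1 - 0.03) = 0.2425
Denominator = 0.0276 + 0.2425 = 0.2701
PPV = 0.0276 / 0.2701 = 0.102184
As percentage = 10.2


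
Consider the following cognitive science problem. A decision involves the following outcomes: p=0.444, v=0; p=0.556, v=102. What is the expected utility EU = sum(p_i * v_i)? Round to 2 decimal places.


EU = sum(p_i * v_i)
0.444 * 0 = 0.0
0.556 * 102 = 56.712
EU = 0.0 + 56.712
= 56.71


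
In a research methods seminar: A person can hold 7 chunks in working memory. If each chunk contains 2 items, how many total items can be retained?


Total items = chunks * items_per_chunk
= 7 * 2
= 14


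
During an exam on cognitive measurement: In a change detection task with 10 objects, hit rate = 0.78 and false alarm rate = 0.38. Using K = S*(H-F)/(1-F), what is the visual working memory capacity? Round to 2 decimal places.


K = S * (H - F) / (1 - F)
H - F = 0.4
1 - F = 0.62
K = 10 * 0.4 / 0.62
= 6.45


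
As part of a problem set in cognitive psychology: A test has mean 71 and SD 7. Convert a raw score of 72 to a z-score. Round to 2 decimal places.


z = (X - mu) / sigma
= (72 - 71) / 7
= 1 / 7
= 0.14


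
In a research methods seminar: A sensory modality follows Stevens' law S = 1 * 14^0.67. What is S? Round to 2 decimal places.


S = 1 * 14^0.67
14^0.67 = 5.8601
S = 1 * 5.8601
= 5.86


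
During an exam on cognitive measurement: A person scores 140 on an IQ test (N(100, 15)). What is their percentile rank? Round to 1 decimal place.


z = (IQ - mean) / SD
z = (140 - 100) / 15 = 2.6667
Percentile = Phi(2.6667) * 100
Phi(2.6667) = 0.99617
= 99.6


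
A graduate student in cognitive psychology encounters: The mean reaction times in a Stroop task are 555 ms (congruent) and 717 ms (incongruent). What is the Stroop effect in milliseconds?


Stroop effect = RT(incongruent) - RT(congruent)
= 717 - 555
= 162 ms


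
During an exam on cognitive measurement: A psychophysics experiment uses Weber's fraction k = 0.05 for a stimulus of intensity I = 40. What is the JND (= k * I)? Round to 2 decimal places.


JND = k * I
JND = 0.05 * 40
= 2.00


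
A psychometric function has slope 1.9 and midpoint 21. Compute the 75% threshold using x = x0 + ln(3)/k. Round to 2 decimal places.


At P = 0.75: 0.75 = 1/(1 + e^(-k*(x-x0)))
Solving: e^(-k*(x-x0)) = 1/3
x = x0 + ln(3)/k
ln(3) = 1.0986
x = 21 + 1.0986/1.9
= 21 + 0.5782
= 21.58


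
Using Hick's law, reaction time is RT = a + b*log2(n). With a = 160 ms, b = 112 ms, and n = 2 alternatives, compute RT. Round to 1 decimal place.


RT = 160 + 112 * log2(2)
log2(2) = 1.0
RT = 160 + 112 * 1.0
= 160 + 112.0
= 272.0 ms


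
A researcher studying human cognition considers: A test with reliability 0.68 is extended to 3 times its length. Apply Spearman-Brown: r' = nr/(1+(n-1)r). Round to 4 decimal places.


r_new = n*r / (1 + (n-1)*r)
Numerator = 3 * 0.68 = 2.04
Denominator = 1 + 2 * 0.68 = 2.36
r_new = 2.04 / 2.36
= 0.8644


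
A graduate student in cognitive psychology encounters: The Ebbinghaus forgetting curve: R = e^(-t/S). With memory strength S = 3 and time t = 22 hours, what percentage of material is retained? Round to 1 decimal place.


R = e^(-t/S)
-t/S = -22/3 = -7.333333
R = e^(-7.333333) = 0.000653
Percentage = 0.000653 * 100
= 0.1


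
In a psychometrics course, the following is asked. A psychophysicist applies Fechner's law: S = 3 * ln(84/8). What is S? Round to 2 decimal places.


S = 3 * ln(84/8)
I/I0 = 10.5
ln(10.5) = 2.3514
S = 3 * 2.3514
= 7.05


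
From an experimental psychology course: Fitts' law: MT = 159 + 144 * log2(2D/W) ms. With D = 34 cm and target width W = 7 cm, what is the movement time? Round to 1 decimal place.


MT = 159 + 144 * log2(2*34/7)
2D/W = 9.714286
log2(9.714286) = 3.2801
MT = 159 + 144 * 3.2801
= 631.3 ms


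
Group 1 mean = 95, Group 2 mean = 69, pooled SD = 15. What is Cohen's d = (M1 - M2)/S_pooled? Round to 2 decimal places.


Cohen's d = (M1 - M2) / S_pooled
= (95 - 69) / 15
= 26 / 15
= 1.73


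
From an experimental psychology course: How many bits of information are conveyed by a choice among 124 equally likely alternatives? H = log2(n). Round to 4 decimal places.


H = log2(n)
H = log2(124)
= 6.9542


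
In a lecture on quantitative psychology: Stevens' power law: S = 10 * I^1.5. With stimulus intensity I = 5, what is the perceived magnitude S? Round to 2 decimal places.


S = 10 * 5^1.5
5^1.5 = 11.1803
S = 10 * 11.1803
= 111.80


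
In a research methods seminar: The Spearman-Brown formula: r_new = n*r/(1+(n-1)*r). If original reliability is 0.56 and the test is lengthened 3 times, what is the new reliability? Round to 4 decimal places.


r_new = n*r / (1 + (n-1)*r)
Numerator = 3 * 0.56 = 1.68
Denominator = 1 + 2 * 0.56 = 2.12
r_new = 1.68 / 2.12
= 0.7925


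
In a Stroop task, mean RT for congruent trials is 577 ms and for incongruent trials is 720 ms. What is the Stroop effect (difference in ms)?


Stroop effect = RT(incongruent) - RT(congruent)
= 720 - 577
= 143 ms


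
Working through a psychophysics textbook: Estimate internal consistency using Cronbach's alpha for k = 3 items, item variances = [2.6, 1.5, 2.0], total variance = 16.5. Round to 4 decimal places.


alpha = (k/(k-1)) * (1 - sum(s_i^2)/s_total^2)
sum(item variances) = 6.1
k/(k-1) = 3/2 = 1.5
1 - 6.1/16.5 = 1 - 0.369697 = 0.630303
alpha = 1.5 * 0.630303
= 0.9455


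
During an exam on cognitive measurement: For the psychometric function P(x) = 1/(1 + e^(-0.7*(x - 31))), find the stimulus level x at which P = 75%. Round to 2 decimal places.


At P = 0.75: 0.75 = 1/(1 + e^(-k*(x-x0)))
Solving: e^(-k*(x-x0)) = 1/3
x = x0 + ln(3)/k
ln(3) = 1.0986
x = 31 + 1.0986/0.7
= 31 + 1.5694
= 32.57


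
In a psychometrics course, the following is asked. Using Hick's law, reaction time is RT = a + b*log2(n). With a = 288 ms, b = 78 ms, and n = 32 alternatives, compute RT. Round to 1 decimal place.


RT = 288 + 78 * log2(32)
log2(32) = 5.0
RT = 288 + 78 * 5.0
= 288 + 390.0
= 678.0 ms


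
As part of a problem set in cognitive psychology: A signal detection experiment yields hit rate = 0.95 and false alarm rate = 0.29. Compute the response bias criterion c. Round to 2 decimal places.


c = -0.5 * (z(HR) + z(FAR))
z(0.95) = 1.6449
z(0.29) = -0.5534
c = -0.5 * (1.6449 + -0.5534)
= -0.5 * 1.0915
= -0.55


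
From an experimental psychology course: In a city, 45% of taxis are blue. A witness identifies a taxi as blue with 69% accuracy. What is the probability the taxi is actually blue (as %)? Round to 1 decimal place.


P(blue | says blue) = P(says blue | blue)*P(blue) / [P(says blue | blue)*P(blue) + P(says blue | not blue)*P(not blue)]
Numerator = 0.69 * 0.45 = 0.3105
False identification = 0.31 * 0.55 = 0.1705
P = 0.3105 / (0.3105 + 0.1705)
= 0.3105 / 0.481
As percentage = 64.6


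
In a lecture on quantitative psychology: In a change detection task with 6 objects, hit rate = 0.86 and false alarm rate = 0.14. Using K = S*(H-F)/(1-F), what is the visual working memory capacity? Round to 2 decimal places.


K = S * (H - F) / (1 - F)
H - F = 0.72
1 - F = 0.86
K = 6 * 0.72 / 0.86
= 5.02


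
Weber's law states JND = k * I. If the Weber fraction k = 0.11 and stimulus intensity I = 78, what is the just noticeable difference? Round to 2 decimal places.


JND = k * I
JND = 0.11 * 78
= 8.58


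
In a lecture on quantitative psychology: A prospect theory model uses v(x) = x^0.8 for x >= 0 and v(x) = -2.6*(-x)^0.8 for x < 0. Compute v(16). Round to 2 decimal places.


Since x = 16 >= 0, use v(x) = x^0.8
16^0.8 = 9.1896
v(16) = 9.19


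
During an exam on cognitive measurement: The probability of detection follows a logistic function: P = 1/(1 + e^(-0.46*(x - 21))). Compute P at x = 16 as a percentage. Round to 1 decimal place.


P(x) = 1/(1 + e^(-0.46*(16 - 21)))
Exponent = -0.46 * -5 = 2.3
e^(2.3) = 9.974182
P = 1/(1 + 9.974182) = 0.091123
Percentage = 9.1


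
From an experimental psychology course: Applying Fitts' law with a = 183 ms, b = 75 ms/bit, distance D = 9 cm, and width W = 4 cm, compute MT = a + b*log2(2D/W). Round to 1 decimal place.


MT = 183 + 75 * log2(2*9/4)
2D/W = 4.5
log2(4.5) = 2.1699
MT = 183 + 75 * 2.1699
= 345.7 ms


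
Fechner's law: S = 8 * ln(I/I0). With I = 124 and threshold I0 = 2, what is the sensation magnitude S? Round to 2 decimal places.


S = 8 * ln(124/2)
I/I0 = 62.0
ln(62.0) = 4.1271
S = 8 * 4.1271
= 33.02


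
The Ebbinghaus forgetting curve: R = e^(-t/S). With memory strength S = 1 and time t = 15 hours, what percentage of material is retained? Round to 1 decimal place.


R = e^(-t/S)
-t/S = -15/1 = -15.0
R = e^(-15.0) = 0.0
Percentage = 0.0 * 100
= 0.0


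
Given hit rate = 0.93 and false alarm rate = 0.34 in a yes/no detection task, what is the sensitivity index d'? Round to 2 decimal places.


d' = z(HR) - z(FAR)
z(0.93) = 1.4758
z(0.34) = -0.4125
d' = 1.4758 - -0.4125
= 1.89


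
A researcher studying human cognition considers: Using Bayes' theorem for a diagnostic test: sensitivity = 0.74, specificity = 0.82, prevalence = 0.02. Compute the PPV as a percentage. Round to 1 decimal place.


PPV = (sens * prev) / (sens * prev + (1-spec) * (1-prev))
Numerator = 0.74 * 0.02 = 0.0148
P(positive and no disease) = (1 - spec) * (1 - prev) = (1 - 0.82) * (1 - 0.02) = 0.1764
Denominator = 0.0148 + 0.1764 = 0.1912
PPV = 0.0148 / 0.1912 = 0.077406
As percentage = 7.7


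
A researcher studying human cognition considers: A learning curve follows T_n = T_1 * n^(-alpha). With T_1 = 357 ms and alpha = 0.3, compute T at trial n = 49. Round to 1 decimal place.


T_n = 357 * 49^(-0.3)
49^(-0.3) = 0.311129
T_n = 357 * 0.311129
= 111.1 ms


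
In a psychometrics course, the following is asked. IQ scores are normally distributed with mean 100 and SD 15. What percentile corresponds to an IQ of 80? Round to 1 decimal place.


z = (IQ - mean) / SD
z = (80 - 100) / 15 = -1.3333
Percentile = Phi(-1.3333) * 100
Phi(-1.3333) = 0.091217
= 9.1


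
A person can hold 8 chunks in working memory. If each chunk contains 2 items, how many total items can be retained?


Total items = chunks * items_per_chunk
= 8 * 2
= 16


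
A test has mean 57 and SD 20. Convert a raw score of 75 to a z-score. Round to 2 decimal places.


z = (X - mu) / sigma
= (75 - 57) / 20
= 18 / 20
= 0.90


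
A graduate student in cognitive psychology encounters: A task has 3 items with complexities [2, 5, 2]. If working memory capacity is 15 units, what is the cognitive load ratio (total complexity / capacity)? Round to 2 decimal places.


Total complexity = 2 + 5 + 2 = 9
Load = total / capacity = 9 / 15
= 0.60


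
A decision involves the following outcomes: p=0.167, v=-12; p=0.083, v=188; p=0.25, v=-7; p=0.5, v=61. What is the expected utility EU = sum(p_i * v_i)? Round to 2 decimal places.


EU = sum(p_i * v_i)
0.167 * -12 = -2.004
0.083 * 188 = 15.604
0.25 * -7 = -1.75
0.5 * 61 = 30.5
EU = -2.004 + 15.604 + -1.75 + 30.5
= 42.35


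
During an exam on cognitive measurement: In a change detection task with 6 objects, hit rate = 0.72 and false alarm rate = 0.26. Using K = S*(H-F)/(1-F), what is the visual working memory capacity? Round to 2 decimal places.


K = S * (H - F) / (1 - F)
H - F = 0.46
1 - F = 0.74
K = 6 * 0.46 / 0.74
= 3.73


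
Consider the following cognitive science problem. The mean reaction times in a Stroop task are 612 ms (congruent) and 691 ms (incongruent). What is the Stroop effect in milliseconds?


Stroop effect = RT(incongruent) - RT(congruent)
= 691 - 612
= 79 ms


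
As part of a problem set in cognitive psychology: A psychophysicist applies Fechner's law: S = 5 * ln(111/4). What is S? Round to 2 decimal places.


S = 5 * ln(111/4)
I/I0 = 27.75
ln(27.75) = 3.3232
S = 5 * 3.3232
= 16.62


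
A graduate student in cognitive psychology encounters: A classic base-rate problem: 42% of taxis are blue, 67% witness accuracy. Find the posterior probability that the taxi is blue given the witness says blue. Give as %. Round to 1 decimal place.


P(blue | says blue) = P(says blue | blue)*P(blue) / [P(says blue | blue)*P(blue) + P(says blue | not blue)*P(not blue)]
Numerator = 0.67 * 0.42 = 0.2814
False identification = 0.33 * 0.58 = 0.1914
P = 0.2814 / (0.2814 + 0.1914)
= 0.2814 / 0.4728
As percentage = 59.5


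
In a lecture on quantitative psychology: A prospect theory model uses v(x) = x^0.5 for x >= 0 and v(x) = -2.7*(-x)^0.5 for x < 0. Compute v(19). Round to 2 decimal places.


Since x = 19 >= 0, use v(x) = x^0.5
19^0.5 = 4.3589
v(19) = 4.36


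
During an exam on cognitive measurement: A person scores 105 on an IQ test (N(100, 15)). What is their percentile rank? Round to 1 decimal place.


z = (IQ - mean) / SD
z = (105 - 100) / 15 = 0.3333
Percentile = Phi(0.3333) * 100
Phi(0.3333) = 0.630546
= 63.1


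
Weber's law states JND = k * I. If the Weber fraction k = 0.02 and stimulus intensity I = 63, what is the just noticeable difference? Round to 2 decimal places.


JND = k * I
JND = 0.02 * 63
= 1.26


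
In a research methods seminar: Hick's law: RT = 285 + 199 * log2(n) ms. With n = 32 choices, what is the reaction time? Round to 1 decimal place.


RT = 285 + 199 * log2(32)
log2(32) = 5.0
RT = 285 + 199 * 5.0
= 285 + 995.0
= 1280.0 ms


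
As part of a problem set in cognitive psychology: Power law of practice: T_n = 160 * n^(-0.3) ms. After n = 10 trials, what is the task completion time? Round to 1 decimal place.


T_n = 160 * 10^(-0.3)
10^(-0.3) = 0.501187
T_n = 160 * 0.501187
= 80.2 ms


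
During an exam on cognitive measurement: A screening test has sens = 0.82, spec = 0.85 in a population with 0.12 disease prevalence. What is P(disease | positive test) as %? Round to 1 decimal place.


PPV = (sens * prev) / (sens * prev + (1-spec) * (1-prev))
Numerator = 0.82 * 0.12 = 0.0984
P(positive and no disease) = (1 - spec) * (1 - prev) = (1 - 0.85) * (1 - 0.12) = 0.132
Denominator = 0.0984 + 0.132 = 0.2304
PPV = 0.0984 / 0.2304 = 0.427083
As percentage = 42.7


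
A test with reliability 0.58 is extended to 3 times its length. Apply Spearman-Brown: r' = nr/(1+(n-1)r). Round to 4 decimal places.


r_new = n*r / (1 + (n-1)*r)
Numerator = 3 * 0.58 = 1.74
Denominator = 1 + 2 * 0.58 = 2.16
r_new = 1.74 / 2.16
= 0.8056


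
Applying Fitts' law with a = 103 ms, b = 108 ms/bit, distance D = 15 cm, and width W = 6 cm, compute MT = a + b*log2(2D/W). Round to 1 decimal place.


MT = 103 + 108 * log2(2*15/6)
2D/W = 5.0
log2(5.0) = 2.3219
MT = 103 + 108 * 2.3219
= 353.8 ms


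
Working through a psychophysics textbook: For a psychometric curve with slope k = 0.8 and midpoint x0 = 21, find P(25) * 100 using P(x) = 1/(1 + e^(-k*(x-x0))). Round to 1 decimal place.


P(x) = 1/(1 + e^(-0.8*(25 - 21)))
Exponent = -0.8 * 4 = -3.2
e^(-3.2) = 0.040762
P = 1/(1 + 0.040762) = 0.960834
Percentage = 96.1


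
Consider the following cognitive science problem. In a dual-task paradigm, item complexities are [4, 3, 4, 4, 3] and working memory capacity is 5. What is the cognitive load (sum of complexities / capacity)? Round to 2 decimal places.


Total complexity = 4 + 3 + 4 + 4 + 3 = 18
Load = total / capacity = 18 / 5
= 3.60


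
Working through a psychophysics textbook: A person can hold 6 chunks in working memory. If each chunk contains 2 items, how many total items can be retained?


Total items = chunks * items_per_chunk
= 6 * 2
= 12


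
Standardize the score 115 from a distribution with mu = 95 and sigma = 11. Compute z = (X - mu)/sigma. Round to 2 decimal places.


z = (X - mu) / sigma
= (115 - 95) / 11
= 20 / 11
= 1.82


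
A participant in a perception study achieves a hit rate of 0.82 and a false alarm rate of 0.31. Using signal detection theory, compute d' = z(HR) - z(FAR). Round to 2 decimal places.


d' = z(HR) - z(FAR)
z(0.82) = 0.9154
z(0.31) = -0.4959
d' = 0.9154 - -0.4959
= 1.41


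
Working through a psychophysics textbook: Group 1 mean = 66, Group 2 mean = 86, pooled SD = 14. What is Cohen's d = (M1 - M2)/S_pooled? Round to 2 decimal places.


Cohen's d = (M1 - M2) / S_pooled
= (66 - 86) / 14
= -20 / 14
= -1.43


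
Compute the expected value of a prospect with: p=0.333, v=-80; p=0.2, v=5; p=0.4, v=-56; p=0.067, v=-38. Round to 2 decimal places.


EU = sum(p_i * v_i)
0.333 * -80 = -26.64
0.2 * 5 = 1.0
0.4 * -56 = -22.4
0.067 * -38 = -2.546
EU = -26.64 + 1.0 + -22.4 + -2.546
= -50.59


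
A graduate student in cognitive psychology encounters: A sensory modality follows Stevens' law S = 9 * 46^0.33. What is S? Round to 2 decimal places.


S = 9 * 46^0.33
46^0.33 = 3.5376
S = 9 * 3.5376
= 31.84


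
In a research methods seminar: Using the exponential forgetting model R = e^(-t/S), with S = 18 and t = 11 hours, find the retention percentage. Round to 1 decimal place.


R = e^(-t/S)
-t/S = -11/18 = -0.611111
R = e^(-0.611111) = 0.542748
Percentage = 0.542748 * 100
= 54.3


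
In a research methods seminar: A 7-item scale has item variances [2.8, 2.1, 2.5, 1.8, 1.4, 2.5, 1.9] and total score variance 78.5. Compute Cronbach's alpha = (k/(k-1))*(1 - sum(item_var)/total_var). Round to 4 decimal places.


alpha = (k/(k-1)) * (1 - sum(s_i^2)/s_total^2)
sum(item variances) = 15.0
k/(k-1) = 7/6 = 1.166667
1 - 15.0/78.5 = 1 - 0.191083 = 0.808917
alpha = 1.166667 * 0.808917
= 0.9437


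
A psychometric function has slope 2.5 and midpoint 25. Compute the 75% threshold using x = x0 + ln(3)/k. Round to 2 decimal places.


At P = 0.75: 0.75 = 1/(1 + e^(-k*(x-x0)))
Solving: e^(-k*(x-x0)) = 1/3
x = x0 + ln(3)/k
ln(3) = 1.0986
x = 25 + 1.0986/2.5
= 25 + 0.4394
= 25.44


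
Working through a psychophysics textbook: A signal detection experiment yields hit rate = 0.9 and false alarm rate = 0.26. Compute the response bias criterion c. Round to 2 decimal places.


c = -0.5 * (z(HR) + z(FAR))
z(0.9) = 1.2816
z(0.26) = -0.6433
c = -0.5 * (1.2816 + -0.6433)
= -0.5 * 0.6383
= -0.32


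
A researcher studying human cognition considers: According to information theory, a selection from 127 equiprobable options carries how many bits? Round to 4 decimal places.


H = log2(n)
H = log2(127)
= 6.9887


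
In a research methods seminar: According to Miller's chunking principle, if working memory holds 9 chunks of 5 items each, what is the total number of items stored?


Total items = chunks * items_per_chunk
= 9 * 5
= 45


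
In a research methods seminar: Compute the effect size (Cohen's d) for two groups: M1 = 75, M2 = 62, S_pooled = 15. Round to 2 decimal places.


Cohen's d = (M1 - M2) / S_pooled
= (75 - 62) / 15
= 13 / 15
= 0.87


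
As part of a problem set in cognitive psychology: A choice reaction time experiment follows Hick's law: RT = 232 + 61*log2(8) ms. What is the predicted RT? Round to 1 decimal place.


RT = 232 + 61 * log2(8)
log2(8) = 3.0
RT = 232 + 61 * 3.0
= 232 + 183.0
= 415.0 ms


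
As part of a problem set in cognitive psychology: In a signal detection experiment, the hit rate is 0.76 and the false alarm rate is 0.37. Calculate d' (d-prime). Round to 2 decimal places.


d' = z(HR) - z(FAR)
z(0.76) = 0.7063
z(0.37) = -0.3319
d' = 0.7063 - -0.3319
= 1.04


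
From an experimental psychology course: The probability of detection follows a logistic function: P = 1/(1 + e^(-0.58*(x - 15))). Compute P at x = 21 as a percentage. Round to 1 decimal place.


P(x) = 1/(1 + e^(-0.58*(21 - 15)))
Exponent = -0.58 * 6 = -3.48
e^(-3.48) = 0.030807
P = 1/(1 + 0.030807) = 0.970114
Percentage = 97.0


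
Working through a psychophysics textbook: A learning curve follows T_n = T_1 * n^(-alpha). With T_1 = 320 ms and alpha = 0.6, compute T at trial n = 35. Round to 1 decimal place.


T_n = 320 * 35^(-0.6)
35^(-0.6) = 0.118457
T_n = 320 * 0.118457
= 37.9 ms


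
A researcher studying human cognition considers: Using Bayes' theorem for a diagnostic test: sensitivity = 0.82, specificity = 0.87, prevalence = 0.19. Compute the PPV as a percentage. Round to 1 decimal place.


PPV = (sens * prev) / (sens * prev + (1-spec) * (1-prev))
Numerator = 0.82 * 0.19 = 0.1558
P(positive and no disease) = (1 - spec) * (1 - prev) = (1 - 0.87) * (1 - 0.19) = 0.1053
Denominator = 0.1558 + 0.1053 = 0.2611
PPV = 0.1558 / 0.2611 = 0.596706
As percentage = 59.7


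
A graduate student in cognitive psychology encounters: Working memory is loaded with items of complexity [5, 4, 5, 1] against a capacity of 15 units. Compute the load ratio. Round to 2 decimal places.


Total complexity = 5 + 4 + 5 + 1 = 15
Load = total / capacity = 15 / 15
= 1.00


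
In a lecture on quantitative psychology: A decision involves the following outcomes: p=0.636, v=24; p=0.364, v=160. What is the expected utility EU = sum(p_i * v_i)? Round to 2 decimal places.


EU = sum(p_i * v_i)
0.636 * 24 = 15.264
0.364 * 160 = 58.24
EU = 15.264 + 58.24
= 73.50


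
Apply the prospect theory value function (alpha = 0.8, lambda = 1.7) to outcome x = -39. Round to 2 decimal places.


Since x = -39 < 0, use v(x) = -lambda*(-x)^alpha
(-x) = 39
39^0.8 = 18.7435
v(-39) = -1.7 * 18.7435
= -31.86


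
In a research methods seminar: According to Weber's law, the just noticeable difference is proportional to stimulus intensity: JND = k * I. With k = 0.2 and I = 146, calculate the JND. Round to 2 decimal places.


JND = k * I
JND = 0.2 * 146
= 29.20


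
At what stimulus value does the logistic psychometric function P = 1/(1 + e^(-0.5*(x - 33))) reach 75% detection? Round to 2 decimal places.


At P = 0.75: 0.75 = 1/(1 + e^(-k*(x-x0)))
Solving: e^(-k*(x-x0)) = 1/3
x = x0 + ln(3)/k
ln(3) = 1.0986
x = 33 + 1.0986/0.5
= 33 + 2.1972
= 35.20


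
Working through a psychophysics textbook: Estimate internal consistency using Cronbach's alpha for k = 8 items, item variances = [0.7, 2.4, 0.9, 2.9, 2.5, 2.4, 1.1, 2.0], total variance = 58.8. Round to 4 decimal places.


alpha = (k/(k-1)) * (1 - sum(s_i^2)/s_total^2)
sum(item variances) = 14.9
k/(k-1) = 8/7 = 1.142857
1 - 14.9/58.8 = 1 - 0.253401 = 0.746599
alpha = 1.142857 * 0.746599
= 0.8533


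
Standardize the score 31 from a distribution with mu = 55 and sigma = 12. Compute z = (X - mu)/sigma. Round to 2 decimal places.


z = (X - mu) / sigma
= (31 - 55) / 12
= -24 / 12
= -2.00


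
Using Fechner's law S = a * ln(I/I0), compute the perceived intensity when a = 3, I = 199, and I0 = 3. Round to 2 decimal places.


S = 3 * ln(199/3)
I/I0 = 66.333333
ln(66.333333) = 4.1947
S = 3 * 4.1947
= 12.58


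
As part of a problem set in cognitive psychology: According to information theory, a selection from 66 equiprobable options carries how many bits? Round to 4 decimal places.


H = log2(n)
H = log2(66)
= 6.0444


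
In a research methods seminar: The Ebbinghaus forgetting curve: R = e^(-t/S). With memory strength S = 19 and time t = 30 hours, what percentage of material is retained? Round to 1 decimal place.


R = e^(-t/S)
-t/S = -30/19 = -1.578947
R = e^(-1.578947) = 0.206192
Percentage = 0.206192 * 100
= 20.6


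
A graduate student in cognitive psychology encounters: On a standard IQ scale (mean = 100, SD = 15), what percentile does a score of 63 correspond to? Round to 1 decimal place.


z = (IQ - mean) / SD
z = (63 - 100) / 15 = -2.4667
Percentile = Phi(-2.4667) * 100
Phi(-2.4667) = 0.006818
= 0.7


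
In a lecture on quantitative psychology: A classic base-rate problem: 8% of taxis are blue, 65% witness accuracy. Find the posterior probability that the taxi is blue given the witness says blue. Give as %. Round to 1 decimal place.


P(blue | says blue) = P(says blue | blue)*P(blue) / [P(says blue | blue)*P(blue) + P(says blue | not blue)*P(not blue)]
Numerator = 0.65 * 0.08 = 0.052
False identification = 0.35 * 0.92 = 0.322
P = 0.052 / (0.052 + 0.322)
= 0.052 / 0.374
As percentage = 13.9


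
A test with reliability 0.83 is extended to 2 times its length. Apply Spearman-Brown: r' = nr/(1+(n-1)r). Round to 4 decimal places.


r_new = n*r / (1 + (n-1)*r)
Numerator = 2 * 0.83 = 1.66
Denominator = 1 + 1 * 0.83 = 1.83
r_new = 1.66 / 1.83
= 0.9071


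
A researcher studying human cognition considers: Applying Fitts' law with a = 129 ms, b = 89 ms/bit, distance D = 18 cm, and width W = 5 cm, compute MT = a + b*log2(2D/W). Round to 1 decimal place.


MT = 129 + 89 * log2(2*18/5)
2D/W = 7.2
log2(7.2) = 2.848
MT = 129 + 89 * 2.848
= 382.5 ms


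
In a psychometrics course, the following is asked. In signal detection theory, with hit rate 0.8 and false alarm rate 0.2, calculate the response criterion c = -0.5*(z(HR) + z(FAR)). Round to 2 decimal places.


c = -0.5 * (z(HR) + z(FAR))
z(0.8) = 0.8416
z(0.2) = -0.8416
c = -0.5 * (0.8416 + -0.8416)
= -0.5 * 0.0
= 0.00


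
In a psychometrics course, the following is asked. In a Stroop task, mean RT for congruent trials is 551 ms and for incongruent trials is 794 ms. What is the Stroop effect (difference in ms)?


Stroop effect = RT(incongruent) - RT(congruent)
= 794 - 551
= 243 ms


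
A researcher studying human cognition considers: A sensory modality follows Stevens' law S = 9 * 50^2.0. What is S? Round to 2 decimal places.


S = 9 * 50^2.0
50^2.0 = 2500.0
S = 9 * 2500.0
= 22500.00


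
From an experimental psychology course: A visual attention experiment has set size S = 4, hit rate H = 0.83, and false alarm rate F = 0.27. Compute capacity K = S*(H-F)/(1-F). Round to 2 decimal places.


K = S * (H - F) / (1 - F)
H - F = 0.56
1 - F = 0.73
K = 4 * 0.56 / 0.73
= 3.07


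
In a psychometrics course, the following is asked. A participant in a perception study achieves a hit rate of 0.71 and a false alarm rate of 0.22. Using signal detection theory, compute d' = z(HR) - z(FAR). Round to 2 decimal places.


d' = z(HR) - z(FAR)
z(0.71) = 0.5534
z(0.22) = -0.7722
d' = 0.5534 - -0.7722
= 1.33


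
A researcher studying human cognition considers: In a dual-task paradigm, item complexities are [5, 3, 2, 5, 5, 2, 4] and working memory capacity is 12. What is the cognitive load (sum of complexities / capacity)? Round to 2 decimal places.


Total complexity = 5 + 3 + 2 + 5 + 5 + 2 + 4 = 26
Load = total / capacity = 26 / 12
= 2.17


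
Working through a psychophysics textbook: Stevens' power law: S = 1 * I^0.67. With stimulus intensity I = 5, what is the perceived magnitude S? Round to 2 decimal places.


S = 1 * 5^0.67
5^0.67 = 2.9397
S = 1 * 2.9397
= 2.94
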